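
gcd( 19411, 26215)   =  7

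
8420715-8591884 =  - 171169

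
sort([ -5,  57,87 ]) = [ -5, 57, 87 ]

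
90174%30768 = 28638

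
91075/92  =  989 + 87/92 = 989.95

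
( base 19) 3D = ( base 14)50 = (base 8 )106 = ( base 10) 70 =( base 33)24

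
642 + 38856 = 39498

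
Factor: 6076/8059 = 2^2*7^2 * 31^1*8059^( - 1)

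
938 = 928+10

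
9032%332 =68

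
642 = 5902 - 5260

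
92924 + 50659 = 143583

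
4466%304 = 210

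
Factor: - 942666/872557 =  - 2^1*3^1 * 7^( - 1)*19^1*31^( - 1) * 4021^( - 1)*8269^1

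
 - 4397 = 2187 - 6584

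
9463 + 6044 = 15507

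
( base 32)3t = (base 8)175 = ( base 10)125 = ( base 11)104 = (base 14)8D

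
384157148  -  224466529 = 159690619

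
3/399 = 1/133= 0.01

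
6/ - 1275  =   - 1+423/425 = - 0.00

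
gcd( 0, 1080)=1080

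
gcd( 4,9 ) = 1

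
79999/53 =79999/53 =1509.42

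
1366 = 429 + 937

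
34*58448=1987232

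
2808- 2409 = 399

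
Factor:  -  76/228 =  - 1/3 = -3^(-1) 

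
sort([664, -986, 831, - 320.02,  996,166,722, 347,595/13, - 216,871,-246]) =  [ - 986, - 320.02,-246, - 216,595/13,166,  347  ,  664,722,831,871,996]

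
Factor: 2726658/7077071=2^1*3^2*11^1*47^1*293^1*7077071^(-1) 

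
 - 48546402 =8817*(-5506)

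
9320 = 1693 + 7627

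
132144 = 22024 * 6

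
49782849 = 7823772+41959077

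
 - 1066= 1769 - 2835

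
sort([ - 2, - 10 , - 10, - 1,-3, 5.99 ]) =[ -10, - 10, - 3, - 2,  -  1,  5.99]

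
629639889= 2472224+627167665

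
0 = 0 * 54731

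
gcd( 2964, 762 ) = 6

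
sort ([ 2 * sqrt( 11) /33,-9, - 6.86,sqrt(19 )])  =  [-9,-6.86 , 2*sqrt(11)/33, sqrt(19)]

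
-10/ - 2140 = 1/214 = 0.00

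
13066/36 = 362 + 17/18 = 362.94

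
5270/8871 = 5270/8871  =  0.59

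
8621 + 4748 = 13369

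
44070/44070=1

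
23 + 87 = 110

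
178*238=42364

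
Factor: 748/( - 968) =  -2^( - 1 )*11^ ( - 1)*17^1=   - 17/22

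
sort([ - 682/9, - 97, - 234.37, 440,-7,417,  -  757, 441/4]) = [ - 757 , - 234.37,  -  97, - 682/9, - 7,441/4, 417,  440] 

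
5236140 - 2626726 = 2609414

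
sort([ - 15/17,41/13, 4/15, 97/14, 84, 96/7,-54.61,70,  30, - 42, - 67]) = [- 67, -54.61, - 42, - 15/17,4/15, 41/13, 97/14, 96/7, 30,70,  84]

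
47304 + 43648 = 90952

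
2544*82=208608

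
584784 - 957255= - 372471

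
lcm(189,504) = 1512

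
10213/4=2553 + 1/4 = 2553.25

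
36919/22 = 1678 + 3/22 = 1678.14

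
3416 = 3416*1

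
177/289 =177/289  =  0.61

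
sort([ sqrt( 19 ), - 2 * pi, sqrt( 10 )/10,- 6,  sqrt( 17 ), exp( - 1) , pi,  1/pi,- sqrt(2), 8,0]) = [ - 2*pi, - 6,-sqrt( 2),0,sqrt( 10) /10,1/pi,exp(-1),pi, sqrt( 17),sqrt( 19),8] 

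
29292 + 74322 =103614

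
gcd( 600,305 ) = 5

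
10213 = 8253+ 1960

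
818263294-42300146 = 775963148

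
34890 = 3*11630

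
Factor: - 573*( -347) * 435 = 3^2*5^1*29^1*191^1*347^1 = 86491485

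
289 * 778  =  224842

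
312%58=22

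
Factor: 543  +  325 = 2^2*7^1*31^1 = 868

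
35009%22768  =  12241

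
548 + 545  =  1093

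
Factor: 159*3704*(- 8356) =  - 4921149216  =  - 2^5*3^1* 53^1*463^1*2089^1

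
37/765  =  37/765 = 0.05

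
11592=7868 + 3724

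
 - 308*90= -27720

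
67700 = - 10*( - 6770 ) 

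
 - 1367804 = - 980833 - 386971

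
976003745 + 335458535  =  1311462280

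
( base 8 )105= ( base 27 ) 2F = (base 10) 69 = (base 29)2B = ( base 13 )54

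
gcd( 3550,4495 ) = 5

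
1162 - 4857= - 3695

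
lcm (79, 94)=7426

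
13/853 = 13/853= 0.02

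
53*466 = 24698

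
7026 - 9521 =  - 2495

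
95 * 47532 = 4515540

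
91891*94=8637754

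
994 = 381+613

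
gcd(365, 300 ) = 5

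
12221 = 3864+8357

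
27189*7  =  190323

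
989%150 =89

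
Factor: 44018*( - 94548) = -2^3*3^1*13^1*1693^1*7879^1 = - 4161813864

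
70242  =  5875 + 64367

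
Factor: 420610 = 2^1*5^1*42061^1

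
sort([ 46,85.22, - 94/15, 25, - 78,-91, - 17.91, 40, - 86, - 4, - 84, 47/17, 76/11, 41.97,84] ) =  [ - 91, - 86, - 84,-78, - 17.91,-94/15,  -  4, 47/17, 76/11, 25 , 40, 41.97, 46, 84,85.22 ]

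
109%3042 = 109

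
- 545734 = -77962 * 7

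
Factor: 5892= 2^2*3^1*491^1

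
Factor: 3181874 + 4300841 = 5^1*1496543^1 = 7482715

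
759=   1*759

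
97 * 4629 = 449013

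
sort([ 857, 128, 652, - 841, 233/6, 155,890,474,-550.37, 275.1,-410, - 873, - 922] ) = [ - 922 ,-873 , - 841, - 550.37, - 410, 233/6, 128, 155, 275.1,474, 652,857, 890 ] 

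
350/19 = 18 +8/19 = 18.42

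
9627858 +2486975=12114833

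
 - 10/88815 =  - 2/17763= -  0.00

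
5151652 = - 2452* ( - 2101)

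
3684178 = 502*7339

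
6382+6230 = 12612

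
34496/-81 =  - 34496/81 = -425.88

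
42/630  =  1/15 = 0.07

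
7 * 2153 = 15071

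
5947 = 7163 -1216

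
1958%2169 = 1958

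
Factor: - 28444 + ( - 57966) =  - 86410 = - 2^1*5^1* 8641^1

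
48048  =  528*91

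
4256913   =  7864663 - 3607750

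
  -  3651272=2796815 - 6448087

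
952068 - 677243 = 274825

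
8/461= 8/461 = 0.02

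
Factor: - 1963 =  - 13^1  *  151^1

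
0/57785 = 0 = 0.00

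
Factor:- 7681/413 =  - 7^ ( -1 )*59^(  -  1 ) * 7681^1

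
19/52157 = 19/52157= 0.00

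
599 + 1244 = 1843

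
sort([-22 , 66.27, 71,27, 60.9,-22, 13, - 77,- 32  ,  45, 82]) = [ - 77,-32, - 22, - 22, 13, 27,45, 60.9, 66.27, 71, 82]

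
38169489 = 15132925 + 23036564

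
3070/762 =4 + 11/381 = 4.03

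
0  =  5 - 5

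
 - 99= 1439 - 1538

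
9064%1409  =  610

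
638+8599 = 9237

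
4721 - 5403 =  - 682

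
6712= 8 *839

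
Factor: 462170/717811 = 2^1 * 5^1*113^1*409^1*717811^( - 1)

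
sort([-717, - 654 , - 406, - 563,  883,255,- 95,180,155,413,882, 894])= [  -  717,- 654,  -  563,-406, - 95,155, 180,255,413,882,883  ,  894 ]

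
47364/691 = 68+376/691 = 68.54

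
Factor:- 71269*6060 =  - 2^2*3^1*5^1*11^2*19^1 * 31^1*101^1 = - 431890140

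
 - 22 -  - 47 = 25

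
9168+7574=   16742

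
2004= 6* 334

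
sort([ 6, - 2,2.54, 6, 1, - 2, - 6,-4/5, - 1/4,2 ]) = [ - 6, - 2, - 2, - 4/5, - 1/4,1, 2 , 2.54 , 6, 6 ] 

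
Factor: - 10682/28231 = -14/37  =  - 2^1*7^1*37^ ( - 1)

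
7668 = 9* 852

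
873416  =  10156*86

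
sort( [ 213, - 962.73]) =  [ - 962.73, 213] 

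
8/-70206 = -1+ 35099/35103= - 0.00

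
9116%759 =8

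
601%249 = 103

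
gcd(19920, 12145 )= 5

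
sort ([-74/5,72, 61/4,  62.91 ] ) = [ - 74/5  ,  61/4, 62.91,72]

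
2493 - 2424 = 69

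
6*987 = 5922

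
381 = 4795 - 4414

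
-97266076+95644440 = -1621636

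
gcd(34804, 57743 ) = 791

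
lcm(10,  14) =70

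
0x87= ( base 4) 2013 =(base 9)160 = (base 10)135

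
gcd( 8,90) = 2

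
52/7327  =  52/7327 = 0.01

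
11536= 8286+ 3250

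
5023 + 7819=12842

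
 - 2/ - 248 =1/124 = 0.01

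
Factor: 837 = 3^3*31^1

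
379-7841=-7462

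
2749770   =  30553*90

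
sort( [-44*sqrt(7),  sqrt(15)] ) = [ - 44 * sqrt( 7) , sqrt(15)]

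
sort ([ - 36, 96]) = [ - 36,96]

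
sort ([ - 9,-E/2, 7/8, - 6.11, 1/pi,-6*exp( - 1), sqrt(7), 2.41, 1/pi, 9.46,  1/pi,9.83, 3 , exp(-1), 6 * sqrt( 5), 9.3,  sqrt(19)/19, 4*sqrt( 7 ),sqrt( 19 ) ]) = [- 9,-6.11, - 6 * exp( - 1 ), - E/2, sqrt(19)/19, 1/pi,1/pi, 1/pi,exp( - 1)  ,  7/8, 2.41,sqrt(7), 3, sqrt (19 ), 9.3, 9.46, 9.83, 4*sqrt(7) , 6*sqrt( 5 )] 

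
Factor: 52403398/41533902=3^(-2 )*41^( - 1)*167^( - 1) * 337^( - 1)*1423^1*18413^1 = 26201699/20766951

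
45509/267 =170 + 119/267 = 170.45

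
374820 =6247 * 60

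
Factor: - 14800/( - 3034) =200/41  =  2^3 * 5^2*41^(-1 ) 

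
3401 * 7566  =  25731966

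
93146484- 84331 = 93062153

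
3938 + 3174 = 7112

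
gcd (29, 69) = 1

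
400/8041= 400/8041=0.05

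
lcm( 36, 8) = 72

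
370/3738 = 185/1869 = 0.10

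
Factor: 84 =2^2 *3^1*7^1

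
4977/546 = 9  +  3/26 = 9.12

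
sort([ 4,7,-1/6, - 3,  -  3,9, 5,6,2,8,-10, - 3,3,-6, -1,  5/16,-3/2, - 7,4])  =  [ - 10, - 7, - 6,-3, - 3,  -  3, - 3/2 ,-1, - 1/6, 5/16 , 2,3,4,4, 5,6,7,8,9]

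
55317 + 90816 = 146133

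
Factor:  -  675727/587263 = - 13^1 * 59^1*881^1*587263^( - 1)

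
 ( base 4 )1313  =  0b1110111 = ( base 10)119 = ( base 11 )A9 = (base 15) 7E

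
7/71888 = 7/71888 = 0.00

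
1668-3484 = - 1816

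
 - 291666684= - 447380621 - -155713937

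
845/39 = 65/3 = 21.67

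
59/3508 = 59/3508 = 0.02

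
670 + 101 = 771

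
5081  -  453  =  4628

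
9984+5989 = 15973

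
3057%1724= 1333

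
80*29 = 2320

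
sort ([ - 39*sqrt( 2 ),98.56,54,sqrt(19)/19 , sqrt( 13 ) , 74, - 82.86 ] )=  [ - 82.86, - 39*sqrt( 2),sqrt(19)/19,sqrt(13),54, 74, 98.56 ] 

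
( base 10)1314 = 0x522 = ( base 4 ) 110202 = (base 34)14m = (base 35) 12J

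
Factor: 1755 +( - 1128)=627 =3^1*11^1*19^1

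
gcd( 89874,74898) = 18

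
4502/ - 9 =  - 501 + 7/9= - 500.22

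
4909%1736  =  1437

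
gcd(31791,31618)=1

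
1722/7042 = 123/503 = 0.24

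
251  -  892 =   -  641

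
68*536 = 36448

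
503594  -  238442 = 265152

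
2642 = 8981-6339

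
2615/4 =2615/4=653.75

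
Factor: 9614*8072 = 2^4*11^1*19^1*23^1*1009^1  =  77604208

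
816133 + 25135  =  841268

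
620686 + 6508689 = 7129375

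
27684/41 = 27684/41 = 675.22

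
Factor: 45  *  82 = 3690 = 2^1* 3^2*5^1*41^1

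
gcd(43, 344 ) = 43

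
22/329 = 22/329 = 0.07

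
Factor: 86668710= 2^1 * 3^1*5^1*157^1*18401^1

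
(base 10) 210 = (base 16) D2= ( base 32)6I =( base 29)77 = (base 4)3102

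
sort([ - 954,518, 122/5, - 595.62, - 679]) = [ - 954, - 679,-595.62, 122/5  ,  518]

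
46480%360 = 40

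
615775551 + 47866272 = 663641823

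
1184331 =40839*29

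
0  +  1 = 1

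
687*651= 447237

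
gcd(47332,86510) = 2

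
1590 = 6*265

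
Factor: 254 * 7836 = 2^3*3^1*127^1 *653^1 = 1990344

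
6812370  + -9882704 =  - 3070334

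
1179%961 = 218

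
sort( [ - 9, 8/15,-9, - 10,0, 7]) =[ - 10 ,-9, - 9 , 0, 8/15 , 7 ]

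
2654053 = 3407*779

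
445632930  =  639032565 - 193399635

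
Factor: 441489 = 3^1*147163^1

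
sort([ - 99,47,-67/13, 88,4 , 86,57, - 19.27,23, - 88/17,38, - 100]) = [ - 100,-99, - 19.27,  -  88/17, - 67/13,4,23,38, 47,57, 86, 88]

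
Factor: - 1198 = -2^1*599^1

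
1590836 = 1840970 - 250134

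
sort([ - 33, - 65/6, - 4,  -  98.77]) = [ - 98.77,- 33, - 65/6 , - 4]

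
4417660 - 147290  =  4270370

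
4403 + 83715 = 88118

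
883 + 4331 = 5214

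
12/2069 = 12/2069=0.01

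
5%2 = 1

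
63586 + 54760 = 118346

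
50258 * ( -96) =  - 4824768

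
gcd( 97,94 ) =1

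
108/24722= 54/12361 = 0.00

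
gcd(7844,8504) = 4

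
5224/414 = 2612/207=12.62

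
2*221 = 442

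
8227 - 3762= 4465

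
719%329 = 61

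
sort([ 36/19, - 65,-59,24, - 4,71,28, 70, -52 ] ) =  [ - 65 , - 59, - 52, - 4, 36/19,24,28,70,71] 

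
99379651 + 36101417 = 135481068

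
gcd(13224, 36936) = 456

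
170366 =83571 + 86795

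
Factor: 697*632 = 2^3*17^1 * 41^1*79^1 = 440504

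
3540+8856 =12396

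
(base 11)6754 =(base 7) 34632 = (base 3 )110012100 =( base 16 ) 22bc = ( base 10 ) 8892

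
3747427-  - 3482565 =7229992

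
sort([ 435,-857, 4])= [  -  857,4 , 435] 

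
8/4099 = 8/4099 = 0.00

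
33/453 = 11/151 = 0.07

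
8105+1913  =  10018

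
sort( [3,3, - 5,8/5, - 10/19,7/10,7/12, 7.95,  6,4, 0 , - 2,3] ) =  [ - 5, - 2, - 10/19,  0 , 7/12,7/10 , 8/5, 3,3, 3, 4,6,  7.95]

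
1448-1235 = 213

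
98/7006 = 49/3503= 0.01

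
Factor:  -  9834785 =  -5^1*37^1 * 53161^1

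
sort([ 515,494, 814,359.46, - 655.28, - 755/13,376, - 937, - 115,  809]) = [ - 937, - 655.28, - 115, - 755/13,359.46 , 376,  494,515, 809,814]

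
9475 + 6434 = 15909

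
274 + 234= 508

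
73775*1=73775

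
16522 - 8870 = 7652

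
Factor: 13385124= 2^2 *3^2*29^1 *12821^1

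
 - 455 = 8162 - 8617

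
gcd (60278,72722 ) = 2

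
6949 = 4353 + 2596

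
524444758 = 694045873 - 169601115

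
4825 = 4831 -6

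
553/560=79/80 = 0.99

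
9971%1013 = 854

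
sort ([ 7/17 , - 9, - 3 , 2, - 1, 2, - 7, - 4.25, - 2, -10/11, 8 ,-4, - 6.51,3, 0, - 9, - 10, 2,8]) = [- 10, - 9,-9, - 7, - 6.51, - 4.25, - 4, - 3, - 2, - 1, - 10/11, 0  ,  7/17, 2, 2 , 2, 3,  8, 8] 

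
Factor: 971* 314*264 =80492016 = 2^4 * 3^1* 11^1*157^1*971^1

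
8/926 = 4/463 = 0.01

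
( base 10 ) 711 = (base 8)1307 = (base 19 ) 1i8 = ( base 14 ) 38B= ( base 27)Q9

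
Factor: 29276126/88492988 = 14638063/44246494 = 2^(-1)*11^1*1330733^1*22123247^(-1)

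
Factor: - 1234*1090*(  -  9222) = 2^3 * 3^1*5^1*29^1*53^1*109^1*617^1 = 12404143320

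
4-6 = -2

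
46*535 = 24610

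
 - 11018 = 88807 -99825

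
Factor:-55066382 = -2^1*7^1*73^1*53881^1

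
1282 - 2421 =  - 1139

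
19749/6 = 3291 + 1/2 = 3291.50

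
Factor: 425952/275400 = 116/75 = 2^2*3^(-1)*5^( - 2)*29^1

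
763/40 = 763/40= 19.07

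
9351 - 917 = 8434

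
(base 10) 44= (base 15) 2e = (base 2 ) 101100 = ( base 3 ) 1122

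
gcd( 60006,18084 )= 822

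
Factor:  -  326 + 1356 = 2^1*5^1*103^1 = 1030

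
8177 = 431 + 7746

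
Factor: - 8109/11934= - 2^(-1 )*3^( - 1)*13^( - 1 )*53^1 = - 53/78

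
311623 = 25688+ 285935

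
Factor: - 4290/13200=-13/40 = - 2^( - 3)*5^ ( - 1)*13^1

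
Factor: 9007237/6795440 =2^( - 4 )*5^( - 1 )*23^1*173^(  -  1) * 491^( - 1)*391619^1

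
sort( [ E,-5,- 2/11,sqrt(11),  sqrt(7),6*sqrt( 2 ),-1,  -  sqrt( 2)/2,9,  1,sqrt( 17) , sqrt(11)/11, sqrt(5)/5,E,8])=[ - 5,-1,-sqrt(2)/2, - 2/11,  sqrt (11 ) /11, sqrt(5 ) /5,1  ,  sqrt( 7 ),  E,E,sqrt(11 ),sqrt( 17), 8,6*sqrt( 2 ), 9]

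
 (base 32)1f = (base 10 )47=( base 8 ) 57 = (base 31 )1G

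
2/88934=1/44467=0.00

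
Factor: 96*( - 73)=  - 7008 = -  2^5 * 3^1 * 73^1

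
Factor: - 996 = - 2^2*3^1*83^1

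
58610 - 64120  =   - 5510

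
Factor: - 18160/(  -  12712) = 2^1*5^1  *  7^( - 1 )= 10/7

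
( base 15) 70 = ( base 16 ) 69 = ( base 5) 410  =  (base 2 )1101001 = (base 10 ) 105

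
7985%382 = 345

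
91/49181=91/49181 = 0.00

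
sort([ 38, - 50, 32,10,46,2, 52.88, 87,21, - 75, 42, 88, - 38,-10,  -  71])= [ - 75, - 71 , - 50,  -  38,- 10, 2, 10,21, 32, 38, 42, 46, 52.88, 87, 88 ]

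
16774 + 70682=87456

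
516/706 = 258/353  =  0.73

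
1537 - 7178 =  - 5641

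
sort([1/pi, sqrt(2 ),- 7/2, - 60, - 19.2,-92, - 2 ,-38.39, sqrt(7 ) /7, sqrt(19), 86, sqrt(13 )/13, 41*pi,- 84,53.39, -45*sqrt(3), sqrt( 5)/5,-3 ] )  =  [-92, -84, - 45*sqrt(3),-60, - 38.39,-19.2, - 7/2,-3, - 2,sqrt( 13)/13, 1/pi,sqrt(7) /7, sqrt (5 )/5,sqrt(2),sqrt(19 ),53.39,86, 41*pi ]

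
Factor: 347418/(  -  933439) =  - 2^1*3^2 * 13^(-1)*59^(-1)*1217^ ( - 1)*19301^1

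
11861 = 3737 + 8124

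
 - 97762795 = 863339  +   - 98626134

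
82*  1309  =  107338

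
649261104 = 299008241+350252863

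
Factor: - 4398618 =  - 2^1*3^1*7^1*104729^1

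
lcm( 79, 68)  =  5372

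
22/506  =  1/23= 0.04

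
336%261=75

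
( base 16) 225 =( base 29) ir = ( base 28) JH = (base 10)549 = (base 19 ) 19H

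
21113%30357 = 21113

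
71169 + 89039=160208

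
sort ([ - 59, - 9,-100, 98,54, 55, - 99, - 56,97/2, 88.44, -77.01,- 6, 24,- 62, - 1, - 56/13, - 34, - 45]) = [ - 100,-99, - 77.01, - 62,-59, - 56, - 45, - 34, - 9, - 6, - 56/13, - 1 , 24,97/2, 54, 55,88.44, 98]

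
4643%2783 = 1860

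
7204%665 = 554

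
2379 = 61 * 39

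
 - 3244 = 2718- 5962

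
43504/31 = 1403  +  11/31  =  1403.35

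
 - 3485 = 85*( - 41 )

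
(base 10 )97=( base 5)342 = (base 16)61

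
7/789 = 7/789=0.01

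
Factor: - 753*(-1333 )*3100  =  2^2*3^1*5^2*31^2*43^1*251^1 = 3111621900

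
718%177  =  10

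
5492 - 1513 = 3979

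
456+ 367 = 823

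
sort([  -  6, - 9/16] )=[  -  6, -9/16 ]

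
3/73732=3/73732 = 0.00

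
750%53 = 8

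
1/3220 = 1/3220=0.00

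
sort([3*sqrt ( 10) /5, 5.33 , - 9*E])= [ - 9*E , 3*sqrt(10) /5,5.33]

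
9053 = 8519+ 534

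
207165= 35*5919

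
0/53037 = 0 = 0.00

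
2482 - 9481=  - 6999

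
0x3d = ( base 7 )115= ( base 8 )75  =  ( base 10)61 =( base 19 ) 34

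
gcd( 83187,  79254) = 9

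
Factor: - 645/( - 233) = 3^1*5^1 * 43^1*233^( - 1)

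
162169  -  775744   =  - 613575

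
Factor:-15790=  - 2^1*5^1*1579^1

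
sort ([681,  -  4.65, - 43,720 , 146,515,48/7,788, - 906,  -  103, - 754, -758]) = [ - 906,-758 ,- 754,-103, - 43, - 4.65, 48/7,146,515,681, 720,788 ]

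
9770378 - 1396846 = 8373532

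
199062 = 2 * 99531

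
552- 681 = -129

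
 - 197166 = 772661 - 969827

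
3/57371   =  3/57371 = 0.00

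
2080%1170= 910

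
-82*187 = -15334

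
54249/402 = 18083/134= 134.95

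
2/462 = 1/231 = 0.00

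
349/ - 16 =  -349/16 = -21.81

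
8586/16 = 536  +  5/8 = 536.62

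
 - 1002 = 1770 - 2772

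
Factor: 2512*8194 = 20583328 = 2^5 * 17^1*157^1*241^1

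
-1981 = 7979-9960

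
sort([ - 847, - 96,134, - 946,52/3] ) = [-946,  -  847, - 96,52/3, 134]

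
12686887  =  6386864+6300023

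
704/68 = 10  +  6/17 = 10.35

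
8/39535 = 8/39535  =  0.00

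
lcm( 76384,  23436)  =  2062368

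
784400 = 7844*100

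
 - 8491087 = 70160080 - 78651167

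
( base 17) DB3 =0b111101101011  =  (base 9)5365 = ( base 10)3947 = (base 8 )7553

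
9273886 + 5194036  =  14467922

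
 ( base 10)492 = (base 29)GS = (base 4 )13230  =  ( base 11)408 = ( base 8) 754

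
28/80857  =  4/11551  =  0.00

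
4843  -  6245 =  - 1402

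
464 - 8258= -7794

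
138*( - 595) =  -82110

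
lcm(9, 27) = 27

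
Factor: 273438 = 2^1*3^2*11^1 * 1381^1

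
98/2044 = 7/146= 0.05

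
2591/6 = 2591/6 = 431.83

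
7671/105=73 + 2/35=73.06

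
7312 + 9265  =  16577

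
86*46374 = 3988164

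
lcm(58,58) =58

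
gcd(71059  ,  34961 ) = 1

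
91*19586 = 1782326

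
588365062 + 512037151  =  1100402213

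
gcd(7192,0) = 7192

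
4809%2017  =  775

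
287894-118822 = 169072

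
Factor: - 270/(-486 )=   3^( - 2)*5^1 = 5/9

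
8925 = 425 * 21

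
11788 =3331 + 8457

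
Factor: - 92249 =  - 29^1*3181^1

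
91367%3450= 1667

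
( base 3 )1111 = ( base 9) 44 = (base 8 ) 50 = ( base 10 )40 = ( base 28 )1C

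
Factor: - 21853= - 13^1*41^2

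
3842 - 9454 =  - 5612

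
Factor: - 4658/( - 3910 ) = 137/115 = 5^( - 1 )*23^( - 1 ) *137^1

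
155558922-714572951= - 559014029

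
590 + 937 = 1527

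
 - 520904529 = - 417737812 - 103166717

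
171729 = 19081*9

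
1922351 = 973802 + 948549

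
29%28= 1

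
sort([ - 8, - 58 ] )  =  [ - 58,- 8] 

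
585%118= 113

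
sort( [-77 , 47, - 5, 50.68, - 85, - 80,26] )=[ - 85, - 80, - 77, - 5 , 26, 47, 50.68]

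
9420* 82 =772440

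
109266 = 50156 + 59110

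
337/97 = 337/97 = 3.47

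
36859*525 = 19350975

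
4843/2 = 4843/2 = 2421.50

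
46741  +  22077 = 68818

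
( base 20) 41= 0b1010001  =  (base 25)36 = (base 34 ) 2D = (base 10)81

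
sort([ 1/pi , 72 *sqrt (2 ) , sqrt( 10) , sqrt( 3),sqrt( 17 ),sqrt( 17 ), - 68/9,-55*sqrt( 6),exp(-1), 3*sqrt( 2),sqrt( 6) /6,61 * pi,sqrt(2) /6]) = [-55 * sqrt( 6) , - 68/9, sqrt(2 ) /6,1/pi,exp(- 1), sqrt(6 ) /6, sqrt( 3),sqrt( 10 ),sqrt( 17), sqrt(17),3*sqrt(2), 72 * sqrt ( 2), 61*pi] 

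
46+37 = 83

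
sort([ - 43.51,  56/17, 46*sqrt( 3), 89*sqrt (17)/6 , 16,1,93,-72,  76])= [ - 72, - 43.51, 1,56/17,16,89*sqrt(17)/6  ,  76 , 46 * sqrt( 3 ),93 ]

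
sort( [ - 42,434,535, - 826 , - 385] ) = [ - 826, - 385,-42,  434, 535] 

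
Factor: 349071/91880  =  2^(-3)*3^1*5^ ( - 1 )*23^1*2297^ ( - 1)  *  5059^1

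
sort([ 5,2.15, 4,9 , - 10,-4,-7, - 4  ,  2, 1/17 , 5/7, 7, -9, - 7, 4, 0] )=[ - 10,-9, - 7, - 7,-4, - 4,0,1/17, 5/7,2,  2.15,  4, 4,5, 7,9 ]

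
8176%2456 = 808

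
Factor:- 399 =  - 3^1*7^1*19^1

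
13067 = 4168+8899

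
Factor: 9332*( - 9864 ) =  -  92050848 = - 2^5* 3^2*  137^1*2333^1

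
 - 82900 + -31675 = -114575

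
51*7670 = 391170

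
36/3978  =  2/221  =  0.01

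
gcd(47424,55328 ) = 7904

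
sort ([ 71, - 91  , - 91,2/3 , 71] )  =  [ - 91, - 91,2/3, 71, 71] 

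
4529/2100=647/300 = 2.16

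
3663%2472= 1191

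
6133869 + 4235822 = 10369691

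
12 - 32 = - 20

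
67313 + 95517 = 162830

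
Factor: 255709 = 255709^1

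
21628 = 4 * 5407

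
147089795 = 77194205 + 69895590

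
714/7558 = 357/3779 =0.09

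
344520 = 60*5742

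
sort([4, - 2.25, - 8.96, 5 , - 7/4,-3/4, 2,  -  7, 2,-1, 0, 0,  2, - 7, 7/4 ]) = [ - 8.96,-7,  -  7 , -2.25, - 7/4,  -  1, - 3/4, 0, 0,7/4,2,  2,2, 4, 5 ]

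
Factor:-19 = -19^1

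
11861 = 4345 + 7516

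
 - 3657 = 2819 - 6476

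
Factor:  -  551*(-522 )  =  287622 = 2^1*3^2*19^1* 29^2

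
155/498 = 155/498 = 0.31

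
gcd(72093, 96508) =1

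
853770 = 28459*30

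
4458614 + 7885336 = 12343950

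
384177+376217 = 760394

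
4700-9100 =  - 4400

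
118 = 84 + 34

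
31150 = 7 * 4450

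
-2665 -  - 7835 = 5170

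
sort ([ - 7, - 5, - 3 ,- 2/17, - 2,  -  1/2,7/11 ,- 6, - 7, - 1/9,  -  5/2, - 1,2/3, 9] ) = [-7, - 7, - 6, - 5, - 3 , - 5/2,- 2, - 1,-1/2, - 2/17,- 1/9,7/11,2/3,9]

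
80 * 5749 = 459920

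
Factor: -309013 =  - 309013^1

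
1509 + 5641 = 7150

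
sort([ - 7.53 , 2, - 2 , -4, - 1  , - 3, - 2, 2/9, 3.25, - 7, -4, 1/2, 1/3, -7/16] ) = [ - 7.53, - 7,-4, - 4, - 3, - 2,-2 , - 1, - 7/16,2/9, 1/3,1/2 , 2, 3.25 ] 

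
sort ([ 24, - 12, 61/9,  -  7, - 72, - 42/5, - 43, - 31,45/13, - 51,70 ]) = [-72, - 51,  -  43, - 31, - 12,- 42/5, - 7,45/13, 61/9, 24, 70 ]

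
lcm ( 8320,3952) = 158080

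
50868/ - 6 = - 8478/1 = - 8478.00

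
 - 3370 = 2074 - 5444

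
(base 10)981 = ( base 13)5a6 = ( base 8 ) 1725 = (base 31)10K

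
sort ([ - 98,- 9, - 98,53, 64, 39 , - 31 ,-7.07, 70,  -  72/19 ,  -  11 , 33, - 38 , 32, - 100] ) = [-100, - 98, -98, - 38, - 31,-11, - 9,-7.07, -72/19, 32 , 33,39, 53,64,70 ] 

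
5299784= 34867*152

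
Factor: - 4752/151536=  - 3^2 * 7^( - 1 ) * 41^( - 1 ) = - 9/287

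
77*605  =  46585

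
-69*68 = - 4692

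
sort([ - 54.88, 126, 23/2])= [ - 54.88,  23/2,126 ]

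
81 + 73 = 154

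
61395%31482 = 29913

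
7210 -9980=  -2770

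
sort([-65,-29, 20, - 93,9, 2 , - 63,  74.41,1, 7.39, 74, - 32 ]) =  [-93, - 65, -63, - 32, -29,1, 2, 7.39, 9,20, 74, 74.41 ]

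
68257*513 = 35015841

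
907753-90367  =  817386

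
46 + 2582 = 2628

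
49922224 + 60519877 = 110442101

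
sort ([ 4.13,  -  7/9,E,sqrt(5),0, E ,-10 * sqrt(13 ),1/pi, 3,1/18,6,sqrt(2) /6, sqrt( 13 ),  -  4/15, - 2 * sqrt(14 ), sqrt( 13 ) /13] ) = [ - 10*sqrt( 13), - 2 * sqrt(14) , - 7/9,-4/15,0,1/18, sqrt(2)/6,sqrt(13) /13,  1/pi, sqrt(5),E,E,3,sqrt(13 ),4.13, 6]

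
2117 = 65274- 63157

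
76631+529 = 77160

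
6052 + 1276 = 7328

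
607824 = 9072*67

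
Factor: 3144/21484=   2^1*3^1*41^(  -  1) = 6/41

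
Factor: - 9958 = -2^1*13^1*383^1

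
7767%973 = 956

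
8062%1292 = 310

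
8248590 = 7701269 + 547321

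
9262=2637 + 6625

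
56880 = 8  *7110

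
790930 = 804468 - 13538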